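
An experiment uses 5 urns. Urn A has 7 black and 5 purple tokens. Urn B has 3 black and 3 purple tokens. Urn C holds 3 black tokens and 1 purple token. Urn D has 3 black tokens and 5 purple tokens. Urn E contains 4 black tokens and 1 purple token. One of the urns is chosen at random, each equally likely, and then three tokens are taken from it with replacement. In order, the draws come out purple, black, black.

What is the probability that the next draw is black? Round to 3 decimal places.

0.619

For each hypothesis, P(data | H) works out to: P(data | urn A) = (5/12)(7/12)(7/12) = 0.14178; P(data | urn B) = (3/6)(3/6)(3/6) = 0.125; P(data | urn C) = (1/4)(3/4)(3/4) = 0.14062; P(data | urn D) = (5/8)(3/8)(3/8) = 0.087891; P(data | urn E) = (1/5)(4/5)(4/5) = 0.128.
Multiplying each by its prior: 1/5 · 0.14178 = 0.028356, 1/5 · 0.125 = 0.025, 1/5 · 0.14062 = 0.028125, 1/5 · 0.087891 = 0.017578, 1/5 · 0.128 = 0.0256; summing to 0.12466.
Dividing through by the total gives posterior P(urn A | data) = 0.22747, P(urn B | data) = 0.20055, P(urn C | data) = 0.22561, P(urn D | data) = 0.14101, P(urn E | data) = 0.20536.
Averaging over the posterior, P(black next | data) = (7/12)(0.22747) + (1/2)(0.20055) + (3/4)(0.22561) + (3/8)(0.14101) + (4/5)(0.20536) = 0.61934.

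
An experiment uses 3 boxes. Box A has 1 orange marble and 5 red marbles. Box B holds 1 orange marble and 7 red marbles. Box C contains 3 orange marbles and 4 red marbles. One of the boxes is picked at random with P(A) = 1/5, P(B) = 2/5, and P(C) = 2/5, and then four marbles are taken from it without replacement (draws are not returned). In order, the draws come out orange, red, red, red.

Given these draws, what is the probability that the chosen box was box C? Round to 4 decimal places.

0.2915

Compute the likelihood of the observed sequence for each case: P(data | box A) = (1/6)(5/5)(4/4)(3/3) = 0.16667; P(data | box B) = (1/8)(7/7)(6/6)(5/5) = 0.125; P(data | box C) = (3/7)(4/6)(3/5)(2/4) = 0.085714.
Weighting by the prior gives 1/5 · 0.16667 = 0.033333, 2/5 · 0.125 = 0.05, 2/5 · 0.085714 = 0.034286; summing to 0.11762.
Hence P(box C | data) = (0.034286) / (0.11762) = 0.2915.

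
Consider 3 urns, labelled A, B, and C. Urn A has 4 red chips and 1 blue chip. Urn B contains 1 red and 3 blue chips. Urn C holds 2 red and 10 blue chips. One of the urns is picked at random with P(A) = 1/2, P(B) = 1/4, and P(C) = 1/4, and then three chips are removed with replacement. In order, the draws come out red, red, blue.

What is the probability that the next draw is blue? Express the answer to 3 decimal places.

0.324

The likelihood of the observed sequence under each hypothesis: P(data | urn A) = (4/5)(4/5)(1/5) = 0.128; P(data | urn B) = (1/4)(1/4)(3/4) = 0.046875; P(data | urn C) = (2/12)(2/12)(10/12) = 0.023148.
The prior-weighted likelihoods are 1/2 · 0.128 = 0.064, 1/4 · 0.046875 = 0.011719, 1/4 · 0.023148 = 0.005787; summing to 0.081506.
Dividing through by the total gives posterior P(urn A | data) = 0.78522, P(urn B | data) = 0.14378, P(urn C | data) = 0.071002.
So P(blue next | data) = Σ P(blue next | H) P(H | data) = (1/5)(0.78522) + (3/4)(0.14378) + (5/6)(0.071002) = 0.32405.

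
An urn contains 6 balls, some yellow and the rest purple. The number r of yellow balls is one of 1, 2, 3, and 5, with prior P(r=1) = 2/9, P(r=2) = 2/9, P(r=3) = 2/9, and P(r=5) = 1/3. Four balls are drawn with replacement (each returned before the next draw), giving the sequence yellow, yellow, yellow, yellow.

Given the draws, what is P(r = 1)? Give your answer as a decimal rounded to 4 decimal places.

0.0010

The likelihood of the observed sequence under each hypothesis: P(data | r = 1) = (1/6)(1/6)(1/6)(1/6) = 0.0007716; P(data | r = 2) = (2/6)(2/6)(2/6)(2/6) = 0.012346; P(data | r = 3) = (3/6)(3/6)(3/6)(3/6) = 0.0625; P(data | r = 5) = (5/6)(5/6)(5/6)(5/6) = 0.48225.
Multiplying each by its prior: 2/9 · 0.0007716 = 0.00017147, 2/9 · 0.012346 = 0.0027435, 2/9 · 0.0625 = 0.013889, 1/3 · 0.48225 = 0.16075; summing to 0.17755.
By Bayes' rule, P(r = 1 | data) = (0.00017147) / (0.17755) = 0.00096572.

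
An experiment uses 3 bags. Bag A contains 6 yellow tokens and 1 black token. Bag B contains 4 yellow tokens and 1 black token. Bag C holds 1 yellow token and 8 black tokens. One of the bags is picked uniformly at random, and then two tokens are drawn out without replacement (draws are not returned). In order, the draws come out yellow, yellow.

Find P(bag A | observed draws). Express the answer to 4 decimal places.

0.5435

The likelihood of the observed sequence under each hypothesis: P(data | bag A) = (6/7)(5/6) = 5/7; P(data | bag B) = (4/5)(3/4) = 3/5; P(data | bag C) = (1/9)(0/8) = 0.
Weighting by the prior gives 1/3 · 5/7 = 5/21, 1/3 · 3/5 = 1/5, 1/3 · 0 = 0; summing to 46/105.
By Bayes' rule, P(bag A | data) = (5/21) / (46/105) = 25/46.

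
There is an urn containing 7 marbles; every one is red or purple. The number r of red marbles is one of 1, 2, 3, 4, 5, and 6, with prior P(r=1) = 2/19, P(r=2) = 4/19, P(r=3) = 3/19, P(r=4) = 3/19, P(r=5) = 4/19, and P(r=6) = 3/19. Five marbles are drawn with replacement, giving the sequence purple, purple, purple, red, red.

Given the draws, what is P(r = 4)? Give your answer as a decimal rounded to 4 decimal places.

For each hypothesis, P(data | H) works out to: P(data | r = 1) = (6/7)(6/7)(6/7)(1/7)(1/7) = 0.012852; P(data | r = 2) = (5/7)(5/7)(5/7)(2/7)(2/7) = 0.02975; P(data | r = 3) = (4/7)(4/7)(4/7)(3/7)(3/7) = 0.034271; P(data | r = 4) = (3/7)(3/7)(3/7)(4/7)(4/7) = 0.025704; P(data | r = 5) = (2/7)(2/7)(2/7)(5/7)(5/7) = 0.0119; P(data | r = 6) = (1/7)(1/7)(1/7)(6/7)(6/7) = 0.002142.
Multiplying each by its prior: 2/19 · 0.012852 = 0.0013528, 4/19 · 0.02975 = 0.0062631, 3/19 · 0.034271 = 0.0054113, 3/19 · 0.025704 = 0.0040585, 4/19 · 0.0119 = 0.0025052, 3/19 · 0.002142 = 0.0003382; summing to 0.019929.
Hence P(r = 4 | data) = (0.0040585) / (0.019929) = 0.20365.

0.2036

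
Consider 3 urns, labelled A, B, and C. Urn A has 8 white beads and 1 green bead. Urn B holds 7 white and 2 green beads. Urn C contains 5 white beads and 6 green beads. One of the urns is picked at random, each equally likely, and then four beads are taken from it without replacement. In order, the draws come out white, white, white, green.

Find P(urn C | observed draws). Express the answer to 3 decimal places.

The likelihood of the observed sequence under each hypothesis: P(data | urn A) = (8/9)(7/8)(6/7)(1/6) = 1/9; P(data | urn B) = (7/9)(6/8)(5/7)(2/6) = 5/36; P(data | urn C) = (5/11)(4/10)(3/9)(6/8) = 1/22.
The prior-weighted likelihoods are 1/3 · 1/9 = 1/27, 1/3 · 5/36 = 5/108, 1/3 · 1/22 = 1/66; with total 13/132.
Hence P(urn C | data) = (1/66) / (13/132) = 2/13.

0.154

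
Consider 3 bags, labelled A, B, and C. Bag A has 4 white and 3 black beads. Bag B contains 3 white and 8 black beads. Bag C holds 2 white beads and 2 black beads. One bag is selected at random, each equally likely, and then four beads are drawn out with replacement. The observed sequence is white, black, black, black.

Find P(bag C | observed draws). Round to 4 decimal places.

For each hypothesis, P(data | H) works out to: P(data | bag A) = (4/7)(3/7)(3/7)(3/7) = 0.044981; P(data | bag B) = (3/11)(8/11)(8/11)(8/11) = 0.10491; P(data | bag C) = (2/4)(2/4)(2/4)(2/4) = 0.0625.
Weighting by the prior gives 1/3 · 0.044981 = 0.014994, 1/3 · 0.10491 = 0.03497, 1/3 · 0.0625 = 0.020833; summing to 0.070797.
Therefore the posterior P(bag C | data) = (0.020833) / (0.070797) = 0.29427.

0.2943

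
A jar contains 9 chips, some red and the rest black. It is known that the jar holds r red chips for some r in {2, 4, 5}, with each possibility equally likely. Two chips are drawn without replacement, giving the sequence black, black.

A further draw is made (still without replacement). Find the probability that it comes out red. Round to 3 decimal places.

0.432

Compute the likelihood of the observed sequence for each case: P(data | r = 2) = (7/9)(6/8) = 7/12; P(data | r = 4) = (5/9)(4/8) = 5/18; P(data | r = 5) = (4/9)(3/8) = 1/6.
Weighting by the prior gives 1/3 · 7/12 = 7/36, 1/3 · 5/18 = 5/54, 1/3 · 1/6 = 1/18; these sum to 37/108.
The posterior is then P(r = 2 | data) = 21/37, P(r = 4 | data) = 10/37, P(r = 5 | data) = 6/37.
Averaging over the posterior, P(red next | data) = (2/7)(21/37) + (4/7)(10/37) + (5/7)(6/37) = 16/37.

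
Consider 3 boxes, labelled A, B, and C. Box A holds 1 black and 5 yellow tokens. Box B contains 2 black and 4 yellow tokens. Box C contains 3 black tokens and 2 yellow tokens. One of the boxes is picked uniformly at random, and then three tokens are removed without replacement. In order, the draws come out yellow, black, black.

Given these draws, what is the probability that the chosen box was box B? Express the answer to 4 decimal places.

Compute the likelihood of the observed sequence for each case: P(data | box A) = (5/6)(1/5)(0/4) = 0; P(data | box B) = (4/6)(2/5)(1/4) = 1/15; P(data | box C) = (2/5)(3/4)(2/3) = 1/5.
Multiplying each by its prior: 1/3 · 0 = 0, 1/3 · 1/15 = 1/45, 1/3 · 1/5 = 1/15; these sum to 4/45.
By Bayes' rule, P(box B | data) = (1/45) / (4/45) = 1/4.

0.2500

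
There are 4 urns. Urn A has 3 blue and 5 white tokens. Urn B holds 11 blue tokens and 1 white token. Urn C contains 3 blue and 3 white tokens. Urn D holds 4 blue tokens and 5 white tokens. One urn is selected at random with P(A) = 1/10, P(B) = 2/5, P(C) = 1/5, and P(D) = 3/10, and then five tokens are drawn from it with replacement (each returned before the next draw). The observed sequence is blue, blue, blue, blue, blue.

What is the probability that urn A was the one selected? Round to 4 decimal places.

Compute the likelihood of the observed sequence for each case: P(data | urn A) = (3/8)(3/8)(3/8)(3/8)(3/8) = 0.0074158; P(data | urn B) = (11/12)(11/12)(11/12)(11/12)(11/12) = 0.64723; P(data | urn C) = (3/6)(3/6)(3/6)(3/6)(3/6) = 0.03125; P(data | urn D) = (4/9)(4/9)(4/9)(4/9)(4/9) = 0.017342.
Multiplying each by its prior: 1/10 · 0.0074158 = 0.00074158, 2/5 · 0.64723 = 0.25889, 1/5 · 0.03125 = 0.00625, 3/10 · 0.017342 = 0.0052025; these sum to 0.27109.
By Bayes' rule, P(urn A | data) = (0.00074158) / (0.27109) = 0.0027356.

0.0027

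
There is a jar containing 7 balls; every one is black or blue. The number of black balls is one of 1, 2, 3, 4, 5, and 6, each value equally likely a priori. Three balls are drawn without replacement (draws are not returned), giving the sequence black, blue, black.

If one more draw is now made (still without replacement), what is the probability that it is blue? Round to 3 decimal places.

0.400

Under each hypothesis, the probability of the observed sequence is: P(data | r = 1) = (1/7)(6/6)(0/5) = 0; P(data | r = 2) = (2/7)(5/6)(1/5) = 1/21; P(data | r = 3) = (3/7)(4/6)(2/5) = 4/35; P(data | r = 4) = (4/7)(3/6)(3/5) = 6/35; P(data | r = 5) = (5/7)(2/6)(4/5) = 4/21; P(data | r = 6) = (6/7)(1/6)(5/5) = 1/7.
Multiplying each by its prior: 1/6 · 0 = 0, 1/6 · 1/21 = 1/126, 1/6 · 4/35 = 2/105, 1/6 · 6/35 = 1/35, 1/6 · 4/21 = 2/63, 1/6 · 1/7 = 1/42; with total 1/9.
Dividing through by the total gives posterior P(r = 1 | data) = 0, P(r = 2 | data) = 1/14, P(r = 3 | data) = 6/35, P(r = 4 | data) = 9/35, P(r = 5 | data) = 2/7, P(r = 6 | data) = 3/14.
So P(blue next | data) = Σ P(blue next | H) P(H | data) = (1)(1/14) + (3/4)(6/35) + (1/2)(9/35) + (1/4)(2/7) + (0)(3/14) = 2/5.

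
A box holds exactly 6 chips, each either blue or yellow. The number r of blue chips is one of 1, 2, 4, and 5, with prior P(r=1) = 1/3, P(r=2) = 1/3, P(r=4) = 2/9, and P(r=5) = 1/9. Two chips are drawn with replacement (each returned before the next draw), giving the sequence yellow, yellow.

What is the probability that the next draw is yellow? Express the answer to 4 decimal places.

For each hypothesis, P(data | H) works out to: P(data | r = 1) = (5/6)(5/6) = 25/36; P(data | r = 2) = (4/6)(4/6) = 4/9; P(data | r = 4) = (2/6)(2/6) = 1/9; P(data | r = 5) = (1/6)(1/6) = 1/36.
Multiplying each by its prior: 1/3 · 25/36 = 25/108, 1/3 · 4/9 = 4/27, 2/9 · 1/9 = 2/81, 1/9 · 1/36 = 1/324; these sum to 11/27.
The posterior is then P(r = 1 | data) = 25/44, P(r = 2 | data) = 4/11, P(r = 4 | data) = 2/33, P(r = 5 | data) = 1/132.
The predictive probability is P(yellow next | data) = (5/6)(25/44) + (2/3)(4/11) + (1/3)(2/33) + (1/6)(1/132) = 73/99.

0.7374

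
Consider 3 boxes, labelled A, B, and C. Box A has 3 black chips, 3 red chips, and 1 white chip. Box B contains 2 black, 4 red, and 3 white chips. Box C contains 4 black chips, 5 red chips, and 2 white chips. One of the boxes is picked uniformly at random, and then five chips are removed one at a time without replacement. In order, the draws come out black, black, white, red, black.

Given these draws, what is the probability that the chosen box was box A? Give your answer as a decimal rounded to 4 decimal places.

0.6226

For each hypothesis, P(data | H) works out to: P(data | box A) = (3/7)(2/6)(1/5)(3/4)(1/3) = 0.0071429; P(data | box B) = (2/9)(1/8)(3/7)(4/6)(0/5) = 0; P(data | box C) = (4/11)(3/10)(2/9)(5/8)(2/7) = 0.004329.
Multiplying each by its prior: 1/3 · 0.0071429 = 0.002381, 1/3 · 0 = 0, 1/3 · 0.004329 = 0.001443; with total 0.003824.
By Bayes' rule, P(box A | data) = (0.002381) / (0.003824) = 0.62264.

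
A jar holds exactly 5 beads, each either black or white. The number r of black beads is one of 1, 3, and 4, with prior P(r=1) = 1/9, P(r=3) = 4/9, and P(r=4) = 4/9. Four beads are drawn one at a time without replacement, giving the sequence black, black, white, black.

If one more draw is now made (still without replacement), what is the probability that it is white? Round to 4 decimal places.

Compute the likelihood of the observed sequence for each case: P(data | r = 1) = (1/5)(0/4) = 0; P(data | r = 3) = (3/5)(2/4)(2/3)(1/2) = 1/10; P(data | r = 4) = (4/5)(3/4)(1/3)(2/2) = 1/5.
Weighting by the prior gives 1/9 · 0 = 0, 4/9 · 1/10 = 2/45, 4/9 · 1/5 = 4/45; summing to 2/15.
Dividing through by the total gives posterior P(r = 1 | data) = 0, P(r = 3 | data) = 1/3, P(r = 4 | data) = 2/3.
Averaging over the posterior, P(white next | data) = (1)(1/3) + (0)(2/3) = 1/3.

0.3333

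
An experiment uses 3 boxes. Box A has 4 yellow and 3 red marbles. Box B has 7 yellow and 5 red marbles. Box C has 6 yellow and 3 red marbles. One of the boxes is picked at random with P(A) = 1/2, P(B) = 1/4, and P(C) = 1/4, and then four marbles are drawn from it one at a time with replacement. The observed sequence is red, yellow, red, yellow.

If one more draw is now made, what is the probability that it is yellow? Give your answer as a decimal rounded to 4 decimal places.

0.5951

Compute the likelihood of the observed sequence for each case: P(data | box A) = (3/7)(4/7)(3/7)(4/7) = 0.059975; P(data | box B) = (5/12)(7/12)(5/12)(7/12) = 0.059076; P(data | box C) = (3/9)(6/9)(3/9)(6/9) = 0.049383.
Weighting by the prior gives 1/2 · 0.059975 = 0.029988, 1/4 · 0.059076 = 0.014769, 1/4 · 0.049383 = 0.012346; summing to 0.057102.
Normalising, the posterior is P(box A | data) = 0.52516, P(box B | data) = 0.25864, P(box C | data) = 0.2162.
The predictive probability is P(yellow next | data) = (4/7)(0.52516) + (7/12)(0.25864) + (2/3)(0.2162) = 0.5951.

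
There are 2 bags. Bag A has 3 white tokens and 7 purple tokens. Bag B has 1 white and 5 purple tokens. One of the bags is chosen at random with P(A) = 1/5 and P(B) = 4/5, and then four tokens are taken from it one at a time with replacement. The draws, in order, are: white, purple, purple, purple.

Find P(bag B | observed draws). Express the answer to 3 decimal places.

Under each hypothesis, the probability of the observed sequence is: P(data | bag A) = (3/10)(7/10)(7/10)(7/10) = 0.1029; P(data | bag B) = (1/6)(5/6)(5/6)(5/6) = 0.096451.
Weighting by the prior gives 1/5 · 0.1029 = 0.02058, 4/5 · 0.096451 = 0.07716; these sum to 0.09774.
By Bayes' rule, P(bag B | data) = (0.07716) / (0.09774) = 0.78944.

0.789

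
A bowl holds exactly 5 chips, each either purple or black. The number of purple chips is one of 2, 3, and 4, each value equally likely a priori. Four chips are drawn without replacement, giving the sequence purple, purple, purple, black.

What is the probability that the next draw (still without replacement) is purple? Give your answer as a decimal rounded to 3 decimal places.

0.667

Compute the likelihood of the observed sequence for each case: P(data | r = 2) = (2/5)(1/4)(0/3) = 0; P(data | r = 3) = (3/5)(2/4)(1/3)(2/2) = 1/10; P(data | r = 4) = (4/5)(3/4)(2/3)(1/2) = 1/5.
Weighting by the prior gives 1/3 · 0 = 0, 1/3 · 1/10 = 1/30, 1/3 · 1/5 = 1/15; with total 1/10.
Dividing through by the total gives posterior P(r = 2 | data) = 0, P(r = 3 | data) = 1/3, P(r = 4 | data) = 2/3.
The predictive probability is P(purple next | data) = (0)(1/3) + (1)(2/3) = 2/3.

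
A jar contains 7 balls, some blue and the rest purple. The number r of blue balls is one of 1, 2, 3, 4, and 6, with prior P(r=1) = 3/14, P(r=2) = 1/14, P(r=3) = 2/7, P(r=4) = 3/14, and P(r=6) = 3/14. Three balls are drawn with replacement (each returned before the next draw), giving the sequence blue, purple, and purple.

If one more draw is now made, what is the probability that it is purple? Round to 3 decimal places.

For each hypothesis, P(data | H) works out to: P(data | r = 1) = (1/7)(6/7)(6/7) = 0.10496; P(data | r = 2) = (2/7)(5/7)(5/7) = 0.14577; P(data | r = 3) = (3/7)(4/7)(4/7) = 0.13994; P(data | r = 4) = (4/7)(3/7)(3/7) = 0.10496; P(data | r = 6) = (6/7)(1/7)(1/7) = 0.017493.
The prior-weighted likelihoods are 3/14 · 0.10496 = 0.022491, 1/14 · 0.14577 = 0.010412, 2/7 · 0.13994 = 0.039983, 3/14 · 0.10496 = 0.022491, 3/14 · 0.017493 = 0.0037484; with total 0.099125.
The posterior is then P(r = 1 | data) = 0.22689, P(r = 2 | data) = 0.10504, P(r = 3 | data) = 0.40336, P(r = 4 | data) = 0.22689, P(r = 6 | data) = 0.037815.
Averaging over the posterior, P(purple next | data) = (6/7)(0.22689) + (5/7)(0.10504) + (4/7)(0.40336) + (3/7)(0.22689) + (1/7)(0.037815) = 0.60264.

0.603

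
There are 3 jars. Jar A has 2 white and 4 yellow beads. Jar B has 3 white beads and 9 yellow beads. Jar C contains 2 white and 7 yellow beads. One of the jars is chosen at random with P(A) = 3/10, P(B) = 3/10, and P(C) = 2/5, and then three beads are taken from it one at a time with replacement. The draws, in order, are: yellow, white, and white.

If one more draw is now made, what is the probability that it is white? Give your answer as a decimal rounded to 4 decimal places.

0.2776

For each hypothesis, P(data | H) works out to: P(data | jar A) = (4/6)(2/6)(2/6) = 0.074074; P(data | jar B) = (9/12)(3/12)(3/12) = 0.046875; P(data | jar C) = (7/9)(2/9)(2/9) = 0.038409.
Weighting by the prior gives 3/10 · 0.074074 = 0.022222, 3/10 · 0.046875 = 0.014063, 2/5 · 0.038409 = 0.015364; these sum to 0.051648.
Normalising, the posterior is P(jar A | data) = 0.43026, P(jar B | data) = 0.27227, P(jar C | data) = 0.29746.
Averaging over the posterior, P(white next | data) = (1/3)(0.43026) + (1/4)(0.27227) + (2/9)(0.29746) = 0.27759.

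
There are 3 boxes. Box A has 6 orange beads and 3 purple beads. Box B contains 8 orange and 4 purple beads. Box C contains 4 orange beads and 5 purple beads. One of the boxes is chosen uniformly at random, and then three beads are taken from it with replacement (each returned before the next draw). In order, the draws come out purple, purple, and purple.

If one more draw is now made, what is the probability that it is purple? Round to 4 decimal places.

Under each hypothesis, the probability of the observed sequence is: P(data | box A) = (3/9)(3/9)(3/9) = 0.037037; P(data | box B) = (4/12)(4/12)(4/12) = 0.037037; P(data | box C) = (5/9)(5/9)(5/9) = 0.17147.
Multiplying each by its prior: 1/3 · 0.037037 = 0.012346, 1/3 · 0.037037 = 0.012346, 1/3 · 0.17147 = 0.057156; these sum to 0.081847.
Normalising, the posterior is P(box A | data) = 0.15084, P(box B | data) = 0.15084, P(box C | data) = 0.69832.
Averaging over the posterior, P(purple next | data) = (1/3)(0.15084) + (1/3)(0.15084) + (5/9)(0.69832) = 0.48852.

0.4885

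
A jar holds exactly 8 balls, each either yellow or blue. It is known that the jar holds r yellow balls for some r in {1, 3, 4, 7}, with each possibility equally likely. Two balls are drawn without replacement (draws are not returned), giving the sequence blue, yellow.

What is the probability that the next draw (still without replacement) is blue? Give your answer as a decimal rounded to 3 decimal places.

0.556

Under each hypothesis, the probability of the observed sequence is: P(data | r = 1) = (7/8)(1/7) = 1/8; P(data | r = 3) = (5/8)(3/7) = 15/56; P(data | r = 4) = (4/8)(4/7) = 2/7; P(data | r = 7) = (1/8)(7/7) = 1/8.
Multiplying each by its prior: 1/4 · 1/8 = 1/32, 1/4 · 15/56 = 15/224, 1/4 · 2/7 = 1/14, 1/4 · 1/8 = 1/32; summing to 45/224.
The posterior is then P(r = 1 | data) = 7/45, P(r = 3 | data) = 1/3, P(r = 4 | data) = 16/45, P(r = 7 | data) = 7/45.
The predictive probability is P(blue next | data) = (1)(7/45) + (2/3)(1/3) + (1/2)(16/45) + (0)(7/45) = 5/9.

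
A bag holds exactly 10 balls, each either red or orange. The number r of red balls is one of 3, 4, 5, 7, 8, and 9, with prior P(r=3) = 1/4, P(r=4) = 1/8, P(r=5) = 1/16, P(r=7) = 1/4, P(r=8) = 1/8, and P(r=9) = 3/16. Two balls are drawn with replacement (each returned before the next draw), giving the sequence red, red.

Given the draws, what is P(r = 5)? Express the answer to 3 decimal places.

0.038

For each hypothesis, P(data | H) works out to: P(data | r = 3) = (3/10)(3/10) = 0.09; P(data | r = 4) = (4/10)(4/10) = 0.16; P(data | r = 5) = (5/10)(5/10) = 0.25; P(data | r = 7) = (7/10)(7/10) = 0.49; P(data | r = 8) = (8/10)(8/10) = 0.64; P(data | r = 9) = (9/10)(9/10) = 0.81.
Weighting by the prior gives 1/4 · 0.09 = 0.0225, 1/8 · 0.16 = 0.02, 1/16 · 0.25 = 0.015625, 1/4 · 0.49 = 0.1225, 1/8 · 0.64 = 0.08, 3/16 · 0.81 = 0.15188; these sum to 0.4125.
By Bayes' rule, P(r = 5 | data) = (0.015625) / (0.4125) = 0.037879.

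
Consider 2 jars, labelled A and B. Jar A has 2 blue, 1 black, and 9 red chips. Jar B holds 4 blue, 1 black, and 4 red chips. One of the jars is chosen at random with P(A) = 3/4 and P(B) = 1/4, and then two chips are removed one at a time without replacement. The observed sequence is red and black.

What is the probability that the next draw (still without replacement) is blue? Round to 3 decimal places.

Compute the likelihood of the observed sequence for each case: P(data | jar A) = (9/12)(1/11) = 0.068182; P(data | jar B) = (4/9)(1/8) = 0.055556.
Multiplying each by its prior: 3/4 · 0.068182 = 0.051136, 1/4 · 0.055556 = 0.013889; with total 0.065025.
Dividing through by the total gives posterior P(jar A | data) = 0.78641, P(jar B | data) = 0.21359.
The predictive probability is P(blue next | data) = (1/5)(0.78641) + (4/7)(0.21359) = 0.27933.

0.279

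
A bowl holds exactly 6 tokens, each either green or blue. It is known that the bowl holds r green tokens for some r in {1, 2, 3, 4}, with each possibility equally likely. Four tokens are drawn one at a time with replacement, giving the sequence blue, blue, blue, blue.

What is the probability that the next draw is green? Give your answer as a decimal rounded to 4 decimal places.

For each hypothesis, P(data | H) works out to: P(data | r = 1) = (5/6)(5/6)(5/6)(5/6) = 0.48225; P(data | r = 2) = (4/6)(4/6)(4/6)(4/6) = 0.19753; P(data | r = 3) = (3/6)(3/6)(3/6)(3/6) = 0.0625; P(data | r = 4) = (2/6)(2/6)(2/6)(2/6) = 0.012346.
Weighting by the prior gives 1/4 · 0.48225 = 0.12056, 1/4 · 0.19753 = 0.049383, 1/4 · 0.0625 = 0.015625, 1/4 · 0.012346 = 0.0030864; with total 0.18866.
Dividing through by the total gives posterior P(r = 1 | data) = 0.63906, P(r = 2 | data) = 0.26176, P(r = 3 | data) = 0.082822, P(r = 4 | data) = 0.01636.
The predictive probability is P(green next | data) = (1/6)(0.63906) + (1/3)(0.26176) + (1/2)(0.082822) + (2/3)(0.01636) = 0.24608.

0.2461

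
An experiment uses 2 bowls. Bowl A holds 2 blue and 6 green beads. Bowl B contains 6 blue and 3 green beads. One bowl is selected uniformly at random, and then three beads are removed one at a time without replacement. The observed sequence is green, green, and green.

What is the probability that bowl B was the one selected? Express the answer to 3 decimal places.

The likelihood of the observed sequence under each hypothesis: P(data | bowl A) = (6/8)(5/7)(4/6) = 5/14; P(data | bowl B) = (3/9)(2/8)(1/7) = 1/84.
The prior-weighted likelihoods are 1/2 · 5/14 = 5/28, 1/2 · 1/84 = 1/168; summing to 31/168.
Therefore the posterior P(bowl B | data) = (1/168) / (31/168) = 1/31.

0.032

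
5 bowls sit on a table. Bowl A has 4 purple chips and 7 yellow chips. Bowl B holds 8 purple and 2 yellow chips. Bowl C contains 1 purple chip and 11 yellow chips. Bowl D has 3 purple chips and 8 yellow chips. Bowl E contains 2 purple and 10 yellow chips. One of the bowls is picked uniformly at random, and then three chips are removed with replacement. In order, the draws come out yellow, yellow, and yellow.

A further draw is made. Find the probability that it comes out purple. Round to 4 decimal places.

Under each hypothesis, the probability of the observed sequence is: P(data | bowl A) = (7/11)(7/11)(7/11) = 0.2577; P(data | bowl B) = (2/10)(2/10)(2/10) = 0.008; P(data | bowl C) = (11/12)(11/12)(11/12) = 0.77025; P(data | bowl D) = (8/11)(8/11)(8/11) = 0.38467; P(data | bowl E) = (10/12)(10/12)(10/12) = 0.5787.
Multiplying each by its prior: 1/5 · 0.2577 = 0.05154, 1/5 · 0.008 = 0.0016, 1/5 · 0.77025 = 0.15405, 1/5 · 0.38467 = 0.076935, 1/5 · 0.5787 = 0.11574; with total 0.39987.
Dividing through by the total gives posterior P(bowl A | data) = 0.12889, P(bowl B | data) = 0.0040013, P(bowl C | data) = 0.38526, P(bowl D | data) = 0.1924, P(bowl E | data) = 0.28945.
So P(purple next | data) = Σ P(purple next | H) P(H | data) = (4/11)(0.12889) + (4/5)(0.0040013) + (1/12)(0.38526) + (3/11)(0.1924) + (1/6)(0.28945) = 0.18289.

0.1829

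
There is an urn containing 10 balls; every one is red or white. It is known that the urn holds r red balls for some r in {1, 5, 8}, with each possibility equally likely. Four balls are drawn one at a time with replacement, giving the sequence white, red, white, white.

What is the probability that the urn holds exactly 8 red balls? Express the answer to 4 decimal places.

Under each hypothesis, the probability of the observed sequence is: P(data | r = 1) = (9/10)(1/10)(9/10)(9/10) = 0.0729; P(data | r = 5) = (5/10)(5/10)(5/10)(5/10) = 0.0625; P(data | r = 8) = (2/10)(8/10)(2/10)(2/10) = 0.0064.
Multiplying each by its prior: 1/3 · 0.0729 = 0.0243, 1/3 · 0.0625 = 0.020833, 1/3 · 0.0064 = 0.0021333; with total 0.047267.
So P(r = 8 | data) = (0.0021333) / (0.047267) = 0.045134.

0.0451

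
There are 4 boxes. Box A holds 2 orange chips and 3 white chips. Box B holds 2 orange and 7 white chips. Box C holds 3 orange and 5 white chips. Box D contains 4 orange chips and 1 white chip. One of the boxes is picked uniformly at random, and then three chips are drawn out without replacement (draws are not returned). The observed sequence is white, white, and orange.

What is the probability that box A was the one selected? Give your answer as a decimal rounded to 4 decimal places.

0.3668

Under each hypothesis, the probability of the observed sequence is: P(data | box A) = (3/5)(2/4)(2/3) = 0.2; P(data | box B) = (7/9)(6/8)(2/7) = 0.16667; P(data | box C) = (5/8)(4/7)(3/6) = 0.17857; P(data | box D) = (1/5)(0/4) = 0.
The prior-weighted likelihoods are 1/4 · 0.2 = 0.05, 1/4 · 0.16667 = 0.041667, 1/4 · 0.17857 = 0.044643, 1/4 · 0 = 0; with total 0.13631.
So P(box A | data) = (0.05) / (0.13631) = 0.36681.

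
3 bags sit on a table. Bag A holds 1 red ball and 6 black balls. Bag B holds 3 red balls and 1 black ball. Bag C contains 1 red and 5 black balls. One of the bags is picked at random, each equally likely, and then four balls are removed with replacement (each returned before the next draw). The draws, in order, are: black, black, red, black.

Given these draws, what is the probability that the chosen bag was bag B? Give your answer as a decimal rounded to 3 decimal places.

Under each hypothesis, the probability of the observed sequence is: P(data | bag A) = (6/7)(6/7)(1/7)(6/7) = 0.089963; P(data | bag B) = (1/4)(1/4)(3/4)(1/4) = 0.011719; P(data | bag C) = (5/6)(5/6)(1/6)(5/6) = 0.096451.
Weighting by the prior gives 1/3 · 0.089963 = 0.029988, 1/3 · 0.011719 = 0.0039062, 1/3 · 0.096451 = 0.03215; these sum to 0.066044.
Hence P(bag B | data) = (0.0039062) / (0.066044) = 0.059146.

0.059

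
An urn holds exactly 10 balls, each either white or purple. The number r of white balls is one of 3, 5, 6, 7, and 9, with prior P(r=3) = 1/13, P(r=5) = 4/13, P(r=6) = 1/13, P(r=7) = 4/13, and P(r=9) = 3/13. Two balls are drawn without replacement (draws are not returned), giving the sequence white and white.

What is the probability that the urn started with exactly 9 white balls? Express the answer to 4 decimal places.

For each hypothesis, P(data | H) works out to: P(data | r = 3) = (3/10)(2/9) = 1/15; P(data | r = 5) = (5/10)(4/9) = 2/9; P(data | r = 6) = (6/10)(5/9) = 1/3; P(data | r = 7) = (7/10)(6/9) = 7/15; P(data | r = 9) = (9/10)(8/9) = 4/5.
Multiplying each by its prior: 1/13 · 1/15 = 1/195, 4/13 · 2/9 = 8/117, 1/13 · 1/3 = 1/39, 4/13 · 7/15 = 28/195, 3/13 · 4/5 = 12/65; these sum to 50/117.
Therefore the posterior P(r = 9 | data) = (12/65) / (50/117) = 54/125.

0.4320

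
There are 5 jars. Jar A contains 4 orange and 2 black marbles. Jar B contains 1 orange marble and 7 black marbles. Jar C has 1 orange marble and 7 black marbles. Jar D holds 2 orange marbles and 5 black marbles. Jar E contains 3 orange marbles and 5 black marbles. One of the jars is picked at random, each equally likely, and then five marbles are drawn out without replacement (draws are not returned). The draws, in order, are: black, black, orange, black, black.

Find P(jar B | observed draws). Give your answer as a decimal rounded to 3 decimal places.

For each hypothesis, P(data | H) works out to: P(data | jar A) = (2/6)(1/5)(4/4)(0/3) = 0; P(data | jar B) = (7/8)(6/7)(1/6)(5/5)(4/4) = 1/8; P(data | jar C) = (7/8)(6/7)(1/6)(5/5)(4/4) = 1/8; P(data | jar D) = (5/7)(4/6)(2/5)(3/4)(2/3) = 2/21; P(data | jar E) = (5/8)(4/7)(3/6)(3/5)(2/4) = 3/56.
Weighting by the prior gives 1/5 · 0 = 0, 1/5 · 1/8 = 1/40, 1/5 · 1/8 = 1/40, 1/5 · 2/21 = 2/105, 1/5 · 3/56 = 3/280; with total 67/840.
So P(jar B | data) = (1/40) / (67/840) = 21/67.

0.313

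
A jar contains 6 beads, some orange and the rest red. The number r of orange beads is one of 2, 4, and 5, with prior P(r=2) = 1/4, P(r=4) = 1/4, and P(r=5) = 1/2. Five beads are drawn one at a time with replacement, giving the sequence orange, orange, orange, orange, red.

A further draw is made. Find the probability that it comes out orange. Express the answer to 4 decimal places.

Under each hypothesis, the probability of the observed sequence is: P(data | r = 2) = (2/6)(2/6)(2/6)(2/6)(4/6) = 0.0082305; P(data | r = 4) = (4/6)(4/6)(4/6)(4/6)(2/6) = 0.065844; P(data | r = 5) = (5/6)(5/6)(5/6)(5/6)(1/6) = 0.080376.
Weighting by the prior gives 1/4 · 0.0082305 = 0.0020576, 1/4 · 0.065844 = 0.016461, 1/2 · 0.080376 = 0.040188; with total 0.058706.
Dividing through by the total gives posterior P(r = 2 | data) = 0.035049, P(r = 4 | data) = 0.28039, P(r = 5 | data) = 0.68456.
Averaging over the posterior, P(orange next | data) = (1/3)(0.035049) + (2/3)(0.28039) + (5/6)(0.68456) = 0.76908.

0.7691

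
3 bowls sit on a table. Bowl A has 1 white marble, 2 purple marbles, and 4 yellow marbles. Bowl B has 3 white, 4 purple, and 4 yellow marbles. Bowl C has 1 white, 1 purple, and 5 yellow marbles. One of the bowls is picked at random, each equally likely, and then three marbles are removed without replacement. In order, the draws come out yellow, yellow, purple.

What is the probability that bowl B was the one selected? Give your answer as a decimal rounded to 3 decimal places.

Compute the likelihood of the observed sequence for each case: P(data | bowl A) = (4/7)(3/6)(2/5) = 0.11429; P(data | bowl B) = (4/11)(3/10)(4/9) = 0.048485; P(data | bowl C) = (5/7)(4/6)(1/5) = 0.095238.
Weighting by the prior gives 1/3 · 0.11429 = 0.038095, 1/3 · 0.048485 = 0.016162, 1/3 · 0.095238 = 0.031746; these sum to 0.086003.
Hence P(bowl B | data) = (0.016162) / (0.086003) = 0.18792.

0.188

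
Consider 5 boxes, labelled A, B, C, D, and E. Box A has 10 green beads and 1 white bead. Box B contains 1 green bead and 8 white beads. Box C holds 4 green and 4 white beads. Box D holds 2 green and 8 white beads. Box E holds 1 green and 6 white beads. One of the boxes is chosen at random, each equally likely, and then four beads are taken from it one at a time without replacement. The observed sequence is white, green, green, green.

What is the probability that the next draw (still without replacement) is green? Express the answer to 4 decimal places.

Under each hypothesis, the probability of the observed sequence is: P(data | box A) = (1/11)(10/10)(9/9)(8/8) = 0.090909; P(data | box B) = (8/9)(1/8)(0/7) = 0; P(data | box C) = (4/8)(4/7)(3/6)(2/5) = 0.057143; P(data | box D) = (8/10)(2/9)(1/8)(0/7) = 0; P(data | box E) = (6/7)(1/6)(0/5) = 0.
The prior-weighted likelihoods are 1/5 · 0.090909 = 0.018182, 1/5 · 0 = 0, 1/5 · 0.057143 = 0.011429, 1/5 · 0 = 0, 1/5 · 0 = 0; with total 0.02961.
Dividing through by the total gives posterior P(box A | data) = 0.61404, P(box B | data) = 0, P(box C | data) = 0.38596, P(box D | data) = 0, P(box E | data) = 0.
The predictive probability is P(green next | data) = (1)(0.61404) + (1/4)(0.38596) = 0.71053.

0.7105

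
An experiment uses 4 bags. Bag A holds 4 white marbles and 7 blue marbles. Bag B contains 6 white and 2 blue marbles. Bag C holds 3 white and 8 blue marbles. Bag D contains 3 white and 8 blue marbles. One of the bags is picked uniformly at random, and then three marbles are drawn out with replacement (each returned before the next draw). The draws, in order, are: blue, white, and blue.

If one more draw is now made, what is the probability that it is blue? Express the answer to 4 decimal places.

0.6532

Under each hypothesis, the probability of the observed sequence is: P(data | bag A) = (7/11)(4/11)(7/11) = 0.14726; P(data | bag B) = (2/8)(6/8)(2/8) = 0.046875; P(data | bag C) = (8/11)(3/11)(8/11) = 0.14425; P(data | bag D) = (8/11)(3/11)(8/11) = 0.14425.
The prior-weighted likelihoods are 1/4 · 0.14726 = 0.036814, 1/4 · 0.046875 = 0.011719, 1/4 · 0.14425 = 0.036063, 1/4 · 0.14425 = 0.036063; with total 0.12066.
Dividing through by the total gives posterior P(bag A | data) = 0.30511, P(bag B | data) = 0.097123, P(bag C | data) = 0.29888, P(bag D | data) = 0.29888.
The predictive probability is P(blue next | data) = (7/11)(0.30511) + (1/4)(0.097123) + (8/11)(0.29888) + (8/11)(0.29888) = 0.65318.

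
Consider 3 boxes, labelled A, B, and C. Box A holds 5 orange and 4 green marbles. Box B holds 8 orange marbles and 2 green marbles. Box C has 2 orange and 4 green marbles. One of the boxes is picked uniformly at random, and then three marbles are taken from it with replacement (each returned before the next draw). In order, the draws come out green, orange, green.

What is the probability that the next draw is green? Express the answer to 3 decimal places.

0.531

For each hypothesis, P(data | H) works out to: P(data | box A) = (4/9)(5/9)(4/9) = 0.10974; P(data | box B) = (2/10)(8/10)(2/10) = 0.032; P(data | box C) = (4/6)(2/6)(4/6) = 0.14815.
The prior-weighted likelihoods are 1/3 · 0.10974 = 0.03658, 1/3 · 0.032 = 0.010667, 1/3 · 0.14815 = 0.049383; summing to 0.096629.
The posterior is then P(box A | data) = 0.37856, P(box B | data) = 0.11039, P(box C | data) = 0.51105.
Averaging over the posterior, P(green next | data) = (4/9)(0.37856) + (1/5)(0.11039) + (2/3)(0.51105) = 0.53103.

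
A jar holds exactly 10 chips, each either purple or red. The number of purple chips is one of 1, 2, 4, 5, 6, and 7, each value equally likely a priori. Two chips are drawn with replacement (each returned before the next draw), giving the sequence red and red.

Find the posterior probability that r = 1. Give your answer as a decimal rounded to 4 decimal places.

Compute the likelihood of the observed sequence for each case: P(data | r = 1) = (9/10)(9/10) = 81/100; P(data | r = 2) = (8/10)(8/10) = 16/25; P(data | r = 4) = (6/10)(6/10) = 9/25; P(data | r = 5) = (5/10)(5/10) = 1/4; P(data | r = 6) = (4/10)(4/10) = 4/25; P(data | r = 7) = (3/10)(3/10) = 9/100.
Multiplying each by its prior: 1/6 · 81/100 = 27/200, 1/6 · 16/25 = 8/75, 1/6 · 9/25 = 3/50, 1/6 · 1/4 = 1/24, 1/6 · 4/25 = 2/75, 1/6 · 9/100 = 3/200; summing to 77/200.
By Bayes' rule, P(r = 1 | data) = (27/200) / (77/200) = 27/77.

0.3506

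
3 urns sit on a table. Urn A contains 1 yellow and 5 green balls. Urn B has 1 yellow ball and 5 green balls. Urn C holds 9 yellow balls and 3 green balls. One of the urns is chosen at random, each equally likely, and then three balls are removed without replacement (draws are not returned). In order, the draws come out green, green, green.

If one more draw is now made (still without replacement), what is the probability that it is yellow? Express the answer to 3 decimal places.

0.336

Compute the likelihood of the observed sequence for each case: P(data | urn A) = (5/6)(4/5)(3/4) = 1/2; P(data | urn B) = (5/6)(4/5)(3/4) = 1/2; P(data | urn C) = (3/12)(2/11)(1/10) = 1/220.
Weighting by the prior gives 1/3 · 1/2 = 1/6, 1/3 · 1/2 = 1/6, 1/3 · 1/220 = 1/660; summing to 221/660.
Dividing through by the total gives posterior P(urn A | data) = 110/221, P(urn B | data) = 110/221, P(urn C | data) = 1/221.
So P(yellow next | data) = Σ P(yellow next | H) P(H | data) = (1/3)(110/221) + (1/3)(110/221) + (1)(1/221) = 223/663.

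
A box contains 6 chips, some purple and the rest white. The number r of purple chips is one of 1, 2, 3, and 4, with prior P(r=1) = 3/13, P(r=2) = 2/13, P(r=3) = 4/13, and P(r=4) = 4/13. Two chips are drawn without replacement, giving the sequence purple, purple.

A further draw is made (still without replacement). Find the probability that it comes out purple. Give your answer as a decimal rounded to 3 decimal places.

For each hypothesis, P(data | H) works out to: P(data | r = 1) = (1/6)(0/5) = 0; P(data | r = 2) = (2/6)(1/5) = 1/15; P(data | r = 3) = (3/6)(2/5) = 1/5; P(data | r = 4) = (4/6)(3/5) = 2/5.
Weighting by the prior gives 3/13 · 0 = 0, 2/13 · 1/15 = 2/195, 4/13 · 1/5 = 4/65, 4/13 · 2/5 = 8/65; these sum to 38/195.
Dividing through by the total gives posterior P(r = 1 | data) = 0, P(r = 2 | data) = 1/19, P(r = 3 | data) = 6/19, P(r = 4 | data) = 12/19.
So P(purple next | data) = Σ P(purple next | H) P(H | data) = (0)(1/19) + (1/4)(6/19) + (1/2)(12/19) = 15/38.

0.395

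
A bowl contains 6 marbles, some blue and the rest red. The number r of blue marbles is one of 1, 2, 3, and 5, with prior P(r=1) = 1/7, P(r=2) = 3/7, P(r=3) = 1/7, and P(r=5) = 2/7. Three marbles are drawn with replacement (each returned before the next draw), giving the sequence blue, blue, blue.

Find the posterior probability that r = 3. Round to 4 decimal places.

0.0894

For each hypothesis, P(data | H) works out to: P(data | r = 1) = (1/6)(1/6)(1/6) = 0.0046296; P(data | r = 2) = (2/6)(2/6)(2/6) = 0.037037; P(data | r = 3) = (3/6)(3/6)(3/6) = 0.125; P(data | r = 5) = (5/6)(5/6)(5/6) = 0.5787.
Multiplying each by its prior: 1/7 · 0.0046296 = 0.00066138, 3/7 · 0.037037 = 0.015873, 1/7 · 0.125 = 0.017857, 2/7 · 0.5787 = 0.16534; summing to 0.19974.
So P(r = 3 | data) = (0.017857) / (0.19974) = 0.089404.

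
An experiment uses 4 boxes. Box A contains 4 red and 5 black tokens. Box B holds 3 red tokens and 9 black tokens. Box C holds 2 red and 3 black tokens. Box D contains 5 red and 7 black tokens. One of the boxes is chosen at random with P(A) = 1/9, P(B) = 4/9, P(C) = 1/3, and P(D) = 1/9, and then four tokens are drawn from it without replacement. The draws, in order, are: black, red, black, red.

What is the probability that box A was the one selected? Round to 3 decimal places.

0.133

Under each hypothesis, the probability of the observed sequence is: P(data | box A) = (5/9)(4/8)(4/7)(3/6) = 0.079365; P(data | box B) = (9/12)(3/11)(8/10)(2/9) = 0.036364; P(data | box C) = (3/5)(2/4)(2/3)(1/2) = 0.1; P(data | box D) = (7/12)(5/11)(6/10)(4/9) = 0.070707.
Multiplying each by its prior: 1/9 · 0.079365 = 0.0088183, 4/9 · 0.036364 = 0.016162, 1/3 · 0.1 = 0.033333, 1/9 · 0.070707 = 0.0078563; summing to 0.06617.
By Bayes' rule, P(box A | data) = (0.0088183) / (0.06617) = 0.13327.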